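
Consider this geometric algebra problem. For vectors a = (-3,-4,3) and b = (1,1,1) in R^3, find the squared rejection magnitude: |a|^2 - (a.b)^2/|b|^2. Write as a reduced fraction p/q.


|a|^2 = (-3)^2 + (-4)^2 + 3^2 = 34
|b|^2 = 1^2 + 1^2 + 1^2 = 3
a . b = (-3)*1 + (-4)*1 + 3*1 = -4
(a.b)^2 = (-4)^2 = 16
|rej|^2 = 34 - 16/3
= (102 - 16)/3
= 86/3
In lowest terms: 86/3


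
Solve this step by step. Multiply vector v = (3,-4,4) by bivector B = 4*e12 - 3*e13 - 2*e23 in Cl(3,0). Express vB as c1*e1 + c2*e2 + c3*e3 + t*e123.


vB has grade-1 (vector) and grade-3 (trivector) parts: vB = (v _| B) + (v ^ B).
Vector part <vB>_1:
  e1: -v2*b12 - v3*b13 = -(-4)*(4) - (4)*(-3) = 28
  e2: v1*b12 - v3*b23 = (3)*(4) - (4)*(-2) = 20
  e3: v1*b13 + v2*b23 = (3)*(-3) + (-4)*(-2) = -1
Trivector part <vB>_3:
  e123: v1*b23 - v2*b13 + v3*b12 = (3)*(-2) - (-4)*(-3) + (4)*(4) = -2
vB = 28*e1 + 20*e2 - 1*e3 - 2*e123


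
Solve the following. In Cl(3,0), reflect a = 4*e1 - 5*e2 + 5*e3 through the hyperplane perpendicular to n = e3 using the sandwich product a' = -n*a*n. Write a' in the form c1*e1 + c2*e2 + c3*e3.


Reflection formula: a' = -n*a*n, with n = e3 (unit vector, n^2 = 1).
For reflection through hyperplane perp to e3:
The component along e3 flips sign, others stay.
a = (4, -5, 5)
a' = (4, -5, -5)
a' = 4*e1 - 5*e2 - 5*e3


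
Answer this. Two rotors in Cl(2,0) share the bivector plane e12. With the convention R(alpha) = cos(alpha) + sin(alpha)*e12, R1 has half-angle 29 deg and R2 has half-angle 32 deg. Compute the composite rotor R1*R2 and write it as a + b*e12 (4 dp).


Same-plane rotors commute and their half-angles add:
R1*R2 = cos(a1 + a2) + sin(a1 + a2)*e12.
a1 + a2 = 29 + 32 = 61 deg
cos(61 deg) = 0.4848
sin(61 deg) = 0.8746
R1*R2 = 0.4848 + 0.8746*e12


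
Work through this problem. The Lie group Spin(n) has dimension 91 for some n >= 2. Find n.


dim Spin(n) = dim so(n) = n(n-1)/2.
Solve n(n-1)/2 = 91, i.e. n^2 - n - 182 = 0.
Discriminant = 1 + 8*91 = 729
n = (1 + sqrt(729))/2 = (1 + 27)/2 = 14


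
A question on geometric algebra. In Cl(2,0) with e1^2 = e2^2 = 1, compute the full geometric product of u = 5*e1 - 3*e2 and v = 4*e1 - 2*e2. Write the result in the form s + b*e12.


Expand: (5*e1 - 3*e2)(4*e1 - 2*e2)
= 5*4*e1e1 + 5*(-2)*e1e2 + (-3)*4*e2e1 + (-3)*(-2)*e2e2
Using e1^2 = e2^2 = 1, e2e1 = -e1e2:
Scalar part s = 5*4 + (-3)*(-2) = 20 + 6 = 26
Bivector part b = 5*(-2) - (-3)*4 = -10 - (-12) = 2
uv = 26 + 2*e12


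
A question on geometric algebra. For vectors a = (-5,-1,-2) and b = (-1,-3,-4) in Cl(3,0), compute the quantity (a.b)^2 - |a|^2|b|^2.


a . b = (-5)*(-1) + (-1)*(-3) + (-2)*(-4)
= 5 + 3 + 8 = 16
|a|^2 = (-5)^2 + (-1)^2 + (-2)^2 = 30
|b|^2 = (-1)^2 + (-3)^2 + (-4)^2 = 26
(a.b)^2 = 16^2 = 256
|a|^2 * |b|^2 = 30 * 26 = 780
Result = 256 - 780 = -524


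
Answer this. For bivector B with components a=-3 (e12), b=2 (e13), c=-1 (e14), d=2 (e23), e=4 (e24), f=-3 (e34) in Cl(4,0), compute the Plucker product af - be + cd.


Plucker relation: af - be + cd
a*f = (-3)*(-3) = 9
b*e = 2*4 = 8
c*d = (-1)*2 = -2
af - be + cd = 9 - 8 + (-2)
= -1


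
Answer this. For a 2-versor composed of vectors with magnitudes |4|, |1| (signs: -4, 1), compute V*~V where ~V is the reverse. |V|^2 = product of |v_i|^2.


Each vector v_i has |v_i|^2 = s_i^2
Squared scales: (-4)^2 = 16, 1^2 = 1
|V|^2 = 16 * 1
= 16


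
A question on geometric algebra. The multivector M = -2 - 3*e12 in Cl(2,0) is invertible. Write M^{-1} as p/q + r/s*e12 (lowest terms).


M = -2 - 3*e12, where e12^2 = -1.
Since M commutes with its reverse ~M = a - b*e12, M * ~M = a^2 - b^2*e12^2 = a^2 + b^2.
So M^{-1} = ~M / (a^2 + b^2) = (a - b*e12)/(a^2 + b^2).
a^2 + b^2 = 4 + 9 = 13
Scalar part = -2/13 = -2/13
Bivector coeff = 3/13 = 3/13
M^{-1} = -2/13 + 3/13*e12


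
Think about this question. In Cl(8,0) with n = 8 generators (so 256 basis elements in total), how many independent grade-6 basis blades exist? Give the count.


Number of grade-k basis blades in Cl(p,q) with n = p + q is C(n, k).
n = 8 + 0 = 8
C(8, 6) = 8! / (6! * 2!)
= 40320 / (720 * 2)
= 28


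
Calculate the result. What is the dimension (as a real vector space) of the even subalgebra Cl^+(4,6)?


Even subalgebra dimension = 2^(n-1)
n = 4 + 6 = 10
2^(10 - 1) = 2^9 = 512
Verification: sum of C(10,k) for even k = 1 + 45 + 210 + 210 + 45 + 1 = 512
Result = 512


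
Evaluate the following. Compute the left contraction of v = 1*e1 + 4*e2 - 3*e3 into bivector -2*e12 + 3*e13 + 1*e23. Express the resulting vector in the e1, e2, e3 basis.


Left contraction v _| B = <vB>_1 (grade-1 part of the geometric product vB).
Using e1_|e12 = e2, e2_|e12 = -e1, e1_|e13 = e3, e3_|e13 = -e1, e2_|e23 = e3, e3_|e23 = -e2:
e1 coeff: -v2*b12 - v3*b13 = -(4)*(-2) - (-3)*(3) = 17
e2 coeff: v1*b12 - v3*b23 = (1)*(-2) - (-3)*(1) = 1
e3 coeff: v1*b13 + v2*b23 = (1)*(3) + (4)*(1) = 7
v _| B = 17*e1 + 1*e2 + 7*e3


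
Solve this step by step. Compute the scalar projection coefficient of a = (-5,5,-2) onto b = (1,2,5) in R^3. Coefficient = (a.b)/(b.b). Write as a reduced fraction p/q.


Projection coefficient = (a . b) / (b . b)
a . b = (-5)*1 + 5*2 + (-2)*5
= -5 + 10 + (-10) = -5
b . b = 1^2 + 2^2 + 5^2
= 1 + 4 + 25 = 30
Coefficient = -5/30
In lowest terms: -1/6


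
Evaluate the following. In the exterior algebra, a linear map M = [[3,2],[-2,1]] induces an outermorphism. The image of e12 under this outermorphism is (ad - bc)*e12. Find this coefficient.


The outermorphism of a linear map f sends e1^e2 to f(e1)^f(e2).
f(e1) = 3*e1 - 2*e2
f(e2) = 2*e1 + 1*e2
f(e1) ^ f(e2) = (3*e1 - 2*e2) ^ (2*e1 + 1*e2)
= 3*1*e12 + (-2)*2*e21
= (3 - (-4))*e12
= 7*e12
Coefficient = 7


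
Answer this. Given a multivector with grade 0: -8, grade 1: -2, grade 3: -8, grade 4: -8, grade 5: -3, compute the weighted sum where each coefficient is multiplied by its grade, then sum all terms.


Grade-weighted sum = sum of grade_k * coefficient_k
0*(-8) = 0
1*(-2) = -2
3*(-8) = -24
4*(-8) = -32
5*(-3) = -15
Total = 0 + (-2) + (-24) + (-32) + (-15) = -73


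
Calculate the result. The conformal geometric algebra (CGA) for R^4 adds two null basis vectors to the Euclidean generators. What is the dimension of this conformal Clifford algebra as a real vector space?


The conformal model of R^4 uses Cl(5,1): the 4 Euclidean generators plus two extra orthogonal generators e+ (e+^2 = +1) and e- (e-^2 = -1), from which the null vectors e0, einf are built.
Number of generators m = 4 + 2 = 6.
dim Cl(p,q) = 2^m = 2^6 = 64


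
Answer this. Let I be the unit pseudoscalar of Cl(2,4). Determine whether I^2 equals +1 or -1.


The pseudoscalar I = e1...e_n (product of all n generators) of Cl(p,q) satisfies I^2 = (-1)^(q + n(n-1)/2).
p = 2, q = 4, n = p + q = 6
n(n-1)/2 = 6 * 5 / 2 = 15
Exponent = q + n(n-1)/2 = 4 + 15 = 19
I^2 = (-1)^19 = -1


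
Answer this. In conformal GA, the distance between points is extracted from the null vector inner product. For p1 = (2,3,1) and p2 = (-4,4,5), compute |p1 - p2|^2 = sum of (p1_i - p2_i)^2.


p1 - p2 = (6, -1, -4)
|p1 - p2|^2 = 6^2 + (-1)^2 + (-4)^2
= 36 + 1 + 16
= 53


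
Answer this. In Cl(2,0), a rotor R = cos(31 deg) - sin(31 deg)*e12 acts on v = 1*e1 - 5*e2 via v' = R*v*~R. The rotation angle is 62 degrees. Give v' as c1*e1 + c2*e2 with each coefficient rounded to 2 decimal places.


Rotor R = cos(31deg) - sin(31deg)*e12
Rotation angle theta = 2 * 31 = 62 degrees
v' = R*v*~R rotates v by theta.
cos(62deg) = 0.4695, sin(62deg) = 0.8829
v'_1 = 1*cos(62deg) - (-5)*sin(62deg)
= 1*0.4695 - (-5)*0.8829
= 4.88
v'_2 = 1*sin(62deg) + (-5)*cos(62deg)
= 1*0.8829 + (-5)*0.4695
= -1.46
v' = 4.88*e1 - 1.46*e2


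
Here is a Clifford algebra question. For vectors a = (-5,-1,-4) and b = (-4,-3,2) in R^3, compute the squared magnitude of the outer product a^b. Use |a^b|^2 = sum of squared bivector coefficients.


a wedge b = (a1*b2 - a2*b1)*e12 + (a1*b3 - a3*b1)*e13 + (a2*b3 - a3*b2)*e23
e12 coeff: (-5)*(-3) - (-1)*(-4) = 15 - 4 = 11
e13 coeff: (-5)*2 - (-4)*(-4) = -10 - 16 = -26
e23 coeff: (-1)*2 - (-4)*(-3) = -2 - 12 = -14
|a wedge b|^2 = 11^2 + (-26)^2 + (-14)^2
= 121 + 676 + 196
= 993


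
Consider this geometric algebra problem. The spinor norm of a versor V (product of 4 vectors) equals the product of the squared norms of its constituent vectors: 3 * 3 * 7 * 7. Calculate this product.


Spinor norm N(V) = |v1|^2 * |v2|^2 * ... * |v4|^2
= 3 * 3 * 7 * 7
Running product: 3, 9, 63, 441
N(V) = 441


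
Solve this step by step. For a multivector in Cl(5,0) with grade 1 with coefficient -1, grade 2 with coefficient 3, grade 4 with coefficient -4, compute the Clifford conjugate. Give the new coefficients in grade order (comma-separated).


Clifford conjugate sign for grade k: (-1)^(k(k+1)/2)
Grade 1: (-1)^(1*2/2) = (-1)^1 = -1, coeff -1 -> 1
Grade 2: (-1)^(2*3/2) = (-1)^3 = -1, coeff 3 -> -3
Grade 4: (-1)^(4*5/2) = (-1)^10 = 1, coeff -4 -> -4
Conjugated coefficients: 1, -3, -4


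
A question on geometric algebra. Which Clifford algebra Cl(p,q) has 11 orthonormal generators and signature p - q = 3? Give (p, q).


We need p + q = 11 and p - q = 3.
Adding: 2p = 11 + 3 = 14, so p = 7.
Then q = 11 - 7 = 4.
(p, q) = (7, 4)


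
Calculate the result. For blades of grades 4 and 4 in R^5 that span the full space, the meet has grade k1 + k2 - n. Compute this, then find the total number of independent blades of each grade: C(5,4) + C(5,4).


Meet grade = grade(A) + grade(B) - n
= 4 + 4 - 5 = 3
C(5,4) = 5
C(5,4) = 5
dim_A + dim_B = 5 + 5 = 10


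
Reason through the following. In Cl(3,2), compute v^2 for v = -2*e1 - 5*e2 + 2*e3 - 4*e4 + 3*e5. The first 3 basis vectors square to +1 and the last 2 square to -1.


v^2 = sum of c_i^2 * e_i^2
Positive signature terms (e_i^2 = +1): (-2)^2 + (-5)^2 + 2^2 = 33
Negative signature terms (e_j^2 = -1): (-4)^2 + 3^2 = 25
v^2 = 33 - 25 = 8


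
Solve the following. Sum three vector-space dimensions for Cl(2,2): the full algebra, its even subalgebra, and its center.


n = 2 + 2 = 4
Total dim = 2^4 = 16
Even subalgebra dim = 2^3 = 8
n is even, so center dim = 1
Sum = 16 + 8 + 1 = 25


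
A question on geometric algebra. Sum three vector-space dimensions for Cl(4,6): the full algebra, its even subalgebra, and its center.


n = 4 + 6 = 10
Total dim = 2^10 = 1024
Even subalgebra dim = 2^9 = 512
n is even, so center dim = 1
Sum = 1024 + 512 + 1 = 1537


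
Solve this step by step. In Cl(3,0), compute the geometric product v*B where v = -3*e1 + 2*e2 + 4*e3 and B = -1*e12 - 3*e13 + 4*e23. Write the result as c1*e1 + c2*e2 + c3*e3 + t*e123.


vB has grade-1 (vector) and grade-3 (trivector) parts: vB = (v _| B) + (v ^ B).
Vector part <vB>_1:
  e1: -v2*b12 - v3*b13 = -(2)*(-1) - (4)*(-3) = 14
  e2: v1*b12 - v3*b23 = (-3)*(-1) - (4)*(4) = -13
  e3: v1*b13 + v2*b23 = (-3)*(-3) + (2)*(4) = 17
Trivector part <vB>_3:
  e123: v1*b23 - v2*b13 + v3*b12 = (-3)*(4) - (2)*(-3) + (4)*(-1) = -10
vB = 14*e1 - 13*e2 + 17*e3 - 10*e123


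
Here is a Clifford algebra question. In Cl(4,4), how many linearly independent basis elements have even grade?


Even subalgebra dimension = 2^(n-1)
n = 4 + 4 = 8
2^(8 - 1) = 2^7 = 128
Verification: sum of C(8,k) for even k = 1 + 28 + 70 + 28 + 1 = 128
Result = 128


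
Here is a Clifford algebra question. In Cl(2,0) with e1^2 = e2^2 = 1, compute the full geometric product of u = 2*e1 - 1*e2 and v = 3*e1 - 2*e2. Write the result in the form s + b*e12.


Expand: (2*e1 - 1*e2)(3*e1 - 2*e2)
= 2*3*e1e1 + 2*(-2)*e1e2 + (-1)*3*e2e1 + (-1)*(-2)*e2e2
Using e1^2 = e2^2 = 1, e2e1 = -e1e2:
Scalar part s = 2*3 + (-1)*(-2) = 6 + 2 = 8
Bivector part b = 2*(-2) - (-1)*3 = -4 - (-3) = -1
uv = 8 - 1*e12


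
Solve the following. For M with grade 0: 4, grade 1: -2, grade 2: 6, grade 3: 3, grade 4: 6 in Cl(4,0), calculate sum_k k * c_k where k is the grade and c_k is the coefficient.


Grade-weighted sum = sum of grade_k * coefficient_k
0*4 = 0
1*(-2) = -2
2*6 = 12
3*3 = 9
4*6 = 24
Total = 0 + (-2) + 12 + 9 + 24 = 43


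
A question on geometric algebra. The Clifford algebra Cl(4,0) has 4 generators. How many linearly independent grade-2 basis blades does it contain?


Number of grade-k basis blades in Cl(p,q) with n = p + q is C(n, k).
n = 4 + 0 = 4
C(4, 2) = 4! / (2! * 2!)
= 24 / (2 * 2)
= 6


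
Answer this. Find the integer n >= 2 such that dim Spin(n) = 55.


dim Spin(n) = dim so(n) = n(n-1)/2.
Solve n(n-1)/2 = 55, i.e. n^2 - n - 110 = 0.
Discriminant = 1 + 8*55 = 441
n = (1 + sqrt(441))/2 = (1 + 21)/2 = 11


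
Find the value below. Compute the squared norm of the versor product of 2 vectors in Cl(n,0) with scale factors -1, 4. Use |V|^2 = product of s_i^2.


Each vector v_i has |v_i|^2 = s_i^2
Squared scales: (-1)^2 = 1, 4^2 = 16
|V|^2 = 1 * 16
= 16


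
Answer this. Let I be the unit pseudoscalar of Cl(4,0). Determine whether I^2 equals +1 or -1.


The pseudoscalar I = e1...e_n (product of all n generators) of Cl(p,q) satisfies I^2 = (-1)^(q + n(n-1)/2).
p = 4, q = 0, n = p + q = 4
n(n-1)/2 = 4 * 3 / 2 = 6
Exponent = q + n(n-1)/2 = 0 + 6 = 6
I^2 = (-1)^6 = +1


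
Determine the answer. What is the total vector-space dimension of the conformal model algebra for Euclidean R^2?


The conformal model of R^2 uses Cl(3,1): the 2 Euclidean generators plus two extra orthogonal generators e+ (e+^2 = +1) and e- (e-^2 = -1), from which the null vectors e0, einf are built.
Number of generators m = 2 + 2 = 4.
dim Cl(p,q) = 2^m = 2^4 = 16


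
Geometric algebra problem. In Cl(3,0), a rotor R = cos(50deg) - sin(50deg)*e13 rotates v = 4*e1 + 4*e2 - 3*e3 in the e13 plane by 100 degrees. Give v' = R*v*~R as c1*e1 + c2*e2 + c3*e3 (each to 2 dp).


Rotor R = cos(50deg) - sin(50deg)*e13
Rotation angle theta = 2 * 50 = 100 degrees in the e13 plane (e1 -> e3).
The component perpendicular to the plane (e2) is invariant: v'_2 = v2 = 4.00
cos(100deg) = -0.1736, sin(100deg) = 0.9848
v'_1 = v1*cos(theta) - v3*sin(theta) = 4*(-0.1736) - (-3)*0.9848 = 2.26
v'_3 = v1*sin(theta) + v3*cos(theta) = 4*0.9848 + (-3)*(-0.1736) = 4.46
v' = 2.26*e1 + 4.00*e2 + 4.46*e3


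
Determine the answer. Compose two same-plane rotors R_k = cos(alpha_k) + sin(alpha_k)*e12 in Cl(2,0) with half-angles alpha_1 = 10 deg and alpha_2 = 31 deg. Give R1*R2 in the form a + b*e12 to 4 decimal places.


Same-plane rotors commute and their half-angles add:
R1*R2 = cos(a1 + a2) + sin(a1 + a2)*e12.
a1 + a2 = 10 + 31 = 41 deg
cos(41 deg) = 0.7547
sin(41 deg) = 0.6561
R1*R2 = 0.7547 + 0.6561*e12


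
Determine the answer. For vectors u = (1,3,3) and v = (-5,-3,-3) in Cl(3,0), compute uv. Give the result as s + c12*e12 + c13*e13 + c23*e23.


In Cl(3,0): e_i^2 = 1, e_ie_j = -e_je_i for i != j.
Scalar part = u . v = 1*(-5) + 3*(-3) + 3*(-3)
= -5 + (-9) + (-9) = -23
e12 coeff = 1*(-3) - 3*(-5) = -3 - (-15) = 12
e13 coeff = 1*(-3) - 3*(-5) = -3 - (-15) = 12
e23 coeff = 3*(-3) - 3*(-3) = -9 - (-9) = 0
uv = -23 + 12*e12 + 12*e13 + 0*e23


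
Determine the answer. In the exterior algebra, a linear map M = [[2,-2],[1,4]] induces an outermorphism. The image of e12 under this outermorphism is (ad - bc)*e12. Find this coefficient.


The outermorphism of a linear map f sends e1^e2 to f(e1)^f(e2).
f(e1) = 2*e1 + 1*e2
f(e2) = -2*e1 + 4*e2
f(e1) ^ f(e2) = (2*e1 + 1*e2) ^ (-2*e1 + 4*e2)
= 2*4*e12 + 1*(-2)*e21
= (8 - (-2))*e12
= 10*e12
Coefficient = 10


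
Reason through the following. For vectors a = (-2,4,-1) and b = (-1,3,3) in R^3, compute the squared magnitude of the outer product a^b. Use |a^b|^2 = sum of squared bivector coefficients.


a wedge b = (a1*b2 - a2*b1)*e12 + (a1*b3 - a3*b1)*e13 + (a2*b3 - a3*b2)*e23
e12 coeff: (-2)*3 - 4*(-1) = -6 - (-4) = -2
e13 coeff: (-2)*3 - (-1)*(-1) = -6 - 1 = -7
e23 coeff: 4*3 - (-1)*3 = 12 - (-3) = 15
|a wedge b|^2 = (-2)^2 + (-7)^2 + 15^2
= 4 + 49 + 225
= 278


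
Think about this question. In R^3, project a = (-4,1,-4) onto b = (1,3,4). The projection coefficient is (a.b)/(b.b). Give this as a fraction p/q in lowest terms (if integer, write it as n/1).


Projection coefficient = (a . b) / (b . b)
a . b = (-4)*1 + 1*3 + (-4)*4
= -4 + 3 + (-16) = -17
b . b = 1^2 + 3^2 + 4^2
= 1 + 9 + 16 = 26
Coefficient = -17/26
In lowest terms: -17/26


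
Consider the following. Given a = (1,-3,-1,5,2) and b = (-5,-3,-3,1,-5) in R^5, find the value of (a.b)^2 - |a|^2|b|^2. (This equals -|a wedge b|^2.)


a . b = 1*(-5) + (-3)*(-3) + (-1)*(-3) + 5*1 + 2*(-5)
= -5 + 9 + 3 + 5 + (-10) = 2
|a|^2 = 1^2 + (-3)^2 + (-1)^2 + 5^2 + 2^2 = 40
|b|^2 = (-5)^2 + (-3)^2 + (-3)^2 + 1^2 + (-5)^2 = 69
(a.b)^2 = 2^2 = 4
|a|^2 * |b|^2 = 40 * 69 = 2760
Result = 4 - 2760 = -2756


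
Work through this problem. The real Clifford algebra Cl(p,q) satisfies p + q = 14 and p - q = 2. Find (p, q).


We need p + q = 14 and p - q = 2.
Adding: 2p = 14 + 2 = 16, so p = 8.
Then q = 14 - 8 = 6.
(p, q) = (8, 6)


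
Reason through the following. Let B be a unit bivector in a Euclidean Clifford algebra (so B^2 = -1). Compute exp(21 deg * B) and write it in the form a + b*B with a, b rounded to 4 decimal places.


For a unit bivector B with B^2 = -1, the exponential series gives
e^(theta*B) = cos(theta) + sin(theta)*B (the GA analogue of Euler's formula).
theta = 21 degrees = 0.366519 rad
cos(21 deg) = 0.9336
sin(21 deg) = 0.3584
exp(theta*B) = 0.9336 + 0.3584*B


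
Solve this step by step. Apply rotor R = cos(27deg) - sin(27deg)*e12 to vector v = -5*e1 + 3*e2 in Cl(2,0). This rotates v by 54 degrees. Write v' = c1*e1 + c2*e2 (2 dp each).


Rotor R = cos(27deg) - sin(27deg)*e12
Rotation angle theta = 2 * 27 = 54 degrees
v' = R*v*~R rotates v by theta.
cos(54deg) = 0.5878, sin(54deg) = 0.8090
v'_1 = -5*cos(54deg) - 3*sin(54deg)
= -5*0.5878 - 3*0.8090
= -5.37
v'_2 = -5*sin(54deg) + 3*cos(54deg)
= -5*0.8090 + 3*0.5878
= -2.28
v' = -5.37*e1 - 2.28*e2


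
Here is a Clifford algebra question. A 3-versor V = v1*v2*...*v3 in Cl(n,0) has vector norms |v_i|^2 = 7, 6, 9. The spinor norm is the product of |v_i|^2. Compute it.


Spinor norm N(V) = |v1|^2 * |v2|^2 * ... * |v3|^2
= 7 * 6 * 9
Running product: 7, 42, 378
N(V) = 378


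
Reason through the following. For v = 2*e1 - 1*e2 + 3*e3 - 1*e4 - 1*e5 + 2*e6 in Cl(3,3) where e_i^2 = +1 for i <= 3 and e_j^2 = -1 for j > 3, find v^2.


v^2 = sum of c_i^2 * e_i^2
Positive signature terms (e_i^2 = +1): 2^2 + (-1)^2 + 3^2 = 14
Negative signature terms (e_j^2 = -1): (-1)^2 + (-1)^2 + 2^2 = 6
v^2 = 14 - 6 = 8


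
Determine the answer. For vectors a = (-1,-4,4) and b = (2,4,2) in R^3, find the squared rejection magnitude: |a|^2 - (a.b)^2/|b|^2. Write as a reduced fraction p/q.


|a|^2 = (-1)^2 + (-4)^2 + 4^2 = 33
|b|^2 = 2^2 + 4^2 + 2^2 = 24
a . b = (-1)*2 + (-4)*4 + 4*2 = -10
(a.b)^2 = (-10)^2 = 100
|rej|^2 = 33 - 100/24
= (792 - 100)/24
= 692/24
In lowest terms: 173/6


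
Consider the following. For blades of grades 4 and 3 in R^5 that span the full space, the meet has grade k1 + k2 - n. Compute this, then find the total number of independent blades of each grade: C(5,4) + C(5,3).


Meet grade = grade(A) + grade(B) - n
= 4 + 3 - 5 = 2
C(5,4) = 5
C(5,3) = 10
dim_A + dim_B = 5 + 10 = 15


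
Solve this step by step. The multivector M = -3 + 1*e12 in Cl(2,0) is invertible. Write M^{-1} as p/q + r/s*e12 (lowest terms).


M = -3 + 1*e12, where e12^2 = -1.
Since M commutes with its reverse ~M = a - b*e12, M * ~M = a^2 - b^2*e12^2 = a^2 + b^2.
So M^{-1} = ~M / (a^2 + b^2) = (a - b*e12)/(a^2 + b^2).
a^2 + b^2 = 9 + 1 = 10
Scalar part = -3/10 = -3/10
Bivector coeff = -1/10 = -1/10
M^{-1} = -3/10 - 1/10*e12


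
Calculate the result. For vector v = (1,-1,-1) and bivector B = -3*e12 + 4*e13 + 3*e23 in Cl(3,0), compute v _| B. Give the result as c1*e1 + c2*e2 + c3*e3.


Left contraction v _| B = <vB>_1 (grade-1 part of the geometric product vB).
Using e1_|e12 = e2, e2_|e12 = -e1, e1_|e13 = e3, e3_|e13 = -e1, e2_|e23 = e3, e3_|e23 = -e2:
e1 coeff: -v2*b12 - v3*b13 = -(-1)*(-3) - (-1)*(4) = 1
e2 coeff: v1*b12 - v3*b23 = (1)*(-3) - (-1)*(3) = 0
e3 coeff: v1*b13 + v2*b23 = (1)*(4) + (-1)*(3) = 1
v _| B = 1*e1 + 0*e2 + 1*e3


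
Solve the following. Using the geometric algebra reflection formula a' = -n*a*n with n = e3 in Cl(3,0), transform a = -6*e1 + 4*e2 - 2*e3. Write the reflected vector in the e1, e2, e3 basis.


Reflection formula: a' = -n*a*n, with n = e3 (unit vector, n^2 = 1).
For reflection through hyperplane perp to e3:
The component along e3 flips sign, others stay.
a = (-6, 4, -2)
a' = (-6, 4, 2)
a' = -6*e1 + 4*e2 + 2*e3


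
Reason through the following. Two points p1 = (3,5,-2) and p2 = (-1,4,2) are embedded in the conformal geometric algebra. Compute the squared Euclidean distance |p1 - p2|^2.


p1 - p2 = (4, 1, -4)
|p1 - p2|^2 = 4^2 + 1^2 + (-4)^2
= 16 + 1 + 16
= 33


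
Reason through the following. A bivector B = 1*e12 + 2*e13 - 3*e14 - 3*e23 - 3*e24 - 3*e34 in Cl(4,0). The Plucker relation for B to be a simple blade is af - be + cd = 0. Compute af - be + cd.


Plucker relation: af - be + cd
a*f = 1*(-3) = -3
b*e = 2*(-3) = -6
c*d = (-3)*(-3) = 9
af - be + cd = -3 - (-6) + 9
= 12


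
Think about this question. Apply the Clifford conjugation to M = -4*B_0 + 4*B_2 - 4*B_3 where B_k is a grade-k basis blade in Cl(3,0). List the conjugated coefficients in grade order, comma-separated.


Clifford conjugate sign for grade k: (-1)^(k(k+1)/2)
Grade 0: (-1)^(0*1/2) = (-1)^0 = 1, coeff -4 -> -4
Grade 2: (-1)^(2*3/2) = (-1)^3 = -1, coeff 4 -> -4
Grade 3: (-1)^(3*4/2) = (-1)^6 = 1, coeff -4 -> -4
Conjugated coefficients: -4, -4, -4


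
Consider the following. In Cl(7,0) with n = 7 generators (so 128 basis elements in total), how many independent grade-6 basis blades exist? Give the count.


Number of grade-k basis blades in Cl(p,q) with n = p + q is C(n, k).
n = 7 + 0 = 7
C(7, 6) = 7! / (6! * 1!)
= 5040 / (720 * 1)
= 7


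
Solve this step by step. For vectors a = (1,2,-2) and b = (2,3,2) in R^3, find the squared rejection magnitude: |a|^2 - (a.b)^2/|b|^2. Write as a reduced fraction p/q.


|a|^2 = 1^2 + 2^2 + (-2)^2 = 9
|b|^2 = 2^2 + 3^2 + 2^2 = 17
a . b = 1*2 + 2*3 + (-2)*2 = 4
(a.b)^2 = 4^2 = 16
|rej|^2 = 9 - 16/17
= (153 - 16)/17
= 137/17
In lowest terms: 137/17


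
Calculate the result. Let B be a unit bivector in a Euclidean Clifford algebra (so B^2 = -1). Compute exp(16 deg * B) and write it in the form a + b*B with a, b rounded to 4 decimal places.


For a unit bivector B with B^2 = -1, the exponential series gives
e^(theta*B) = cos(theta) + sin(theta)*B (the GA analogue of Euler's formula).
theta = 16 degrees = 0.279253 rad
cos(16 deg) = 0.9613
sin(16 deg) = 0.2756
exp(theta*B) = 0.9613 + 0.2756*B


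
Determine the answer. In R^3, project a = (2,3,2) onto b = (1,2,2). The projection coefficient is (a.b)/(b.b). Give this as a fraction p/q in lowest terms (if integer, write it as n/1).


Projection coefficient = (a . b) / (b . b)
a . b = 2*1 + 3*2 + 2*2
= 2 + 6 + 4 = 12
b . b = 1^2 + 2^2 + 2^2
= 1 + 4 + 4 = 9
Coefficient = 12/9
In lowest terms: 4/3


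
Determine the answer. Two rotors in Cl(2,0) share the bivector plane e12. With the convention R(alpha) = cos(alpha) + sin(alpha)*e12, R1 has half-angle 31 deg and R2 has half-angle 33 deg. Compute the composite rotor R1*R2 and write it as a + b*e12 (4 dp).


Same-plane rotors commute and their half-angles add:
R1*R2 = cos(a1 + a2) + sin(a1 + a2)*e12.
a1 + a2 = 31 + 33 = 64 deg
cos(64 deg) = 0.4384
sin(64 deg) = 0.8988
R1*R2 = 0.4384 + 0.8988*e12


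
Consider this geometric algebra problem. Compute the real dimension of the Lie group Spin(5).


Spin(n) double-covers SO(n); both have Lie algebra so(n) of dimension n(n-1)/2.
n = 5
n(n-1) = 5 * 4 = 20
dim Spin(5) = 20/2 = 10


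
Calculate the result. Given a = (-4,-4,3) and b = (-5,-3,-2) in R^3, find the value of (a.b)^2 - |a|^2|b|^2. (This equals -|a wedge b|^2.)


a . b = (-4)*(-5) + (-4)*(-3) + 3*(-2)
= 20 + 12 + (-6) = 26
|a|^2 = (-4)^2 + (-4)^2 + 3^2 = 41
|b|^2 = (-5)^2 + (-3)^2 + (-2)^2 = 38
(a.b)^2 = 26^2 = 676
|a|^2 * |b|^2 = 41 * 38 = 1558
Result = 676 - 1558 = -882


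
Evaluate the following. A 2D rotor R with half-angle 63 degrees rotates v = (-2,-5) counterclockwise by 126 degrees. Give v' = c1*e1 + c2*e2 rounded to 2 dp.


Rotor R = cos(63deg) - sin(63deg)*e12
Rotation angle theta = 2 * 63 = 126 degrees
v' = R*v*~R rotates v by theta.
cos(126deg) = -0.5878, sin(126deg) = 0.8090
v'_1 = -2*cos(126deg) - (-5)*sin(126deg)
= -2*(-0.5878) - (-5)*0.8090
= 5.22
v'_2 = -2*sin(126deg) + (-5)*cos(126deg)
= -2*0.8090 + (-5)*(-0.5878)
= 1.32
v' = 5.22*e1 + 1.32*e2


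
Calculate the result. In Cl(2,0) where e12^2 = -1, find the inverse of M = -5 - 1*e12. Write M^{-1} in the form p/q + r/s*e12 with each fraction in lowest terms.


M = -5 - 1*e12, where e12^2 = -1.
Since M commutes with its reverse ~M = a - b*e12, M * ~M = a^2 - b^2*e12^2 = a^2 + b^2.
So M^{-1} = ~M / (a^2 + b^2) = (a - b*e12)/(a^2 + b^2).
a^2 + b^2 = 25 + 1 = 26
Scalar part = -5/26 = -5/26
Bivector coeff = 1/26 = 1/26
M^{-1} = -5/26 + 1/26*e12


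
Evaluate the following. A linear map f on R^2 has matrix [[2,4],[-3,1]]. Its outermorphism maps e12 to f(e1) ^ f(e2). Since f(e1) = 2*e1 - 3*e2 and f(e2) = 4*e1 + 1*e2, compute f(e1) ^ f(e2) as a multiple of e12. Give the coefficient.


The outermorphism of a linear map f sends e1^e2 to f(e1)^f(e2).
f(e1) = 2*e1 - 3*e2
f(e2) = 4*e1 + 1*e2
f(e1) ^ f(e2) = (2*e1 - 3*e2) ^ (4*e1 + 1*e2)
= 2*1*e12 + (-3)*4*e21
= (2 - (-12))*e12
= 14*e12
Coefficient = 14


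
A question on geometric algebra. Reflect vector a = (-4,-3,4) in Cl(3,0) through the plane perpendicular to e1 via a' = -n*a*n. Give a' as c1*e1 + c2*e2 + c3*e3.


Reflection formula: a' = -n*a*n, with n = e1 (unit vector, n^2 = 1).
For reflection through hyperplane perp to e1:
The component along e1 flips sign, others stay.
a = (-4, -3, 4)
a' = (4, -3, 4)
a' = 4*e1 - 3*e2 + 4*e3


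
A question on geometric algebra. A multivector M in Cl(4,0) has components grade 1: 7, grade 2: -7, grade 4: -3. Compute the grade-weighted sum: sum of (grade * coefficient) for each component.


Grade-weighted sum = sum of grade_k * coefficient_k
1*7 = 7
2*(-7) = -14
4*(-3) = -12
Total = 7 + (-14) + (-12) = -19


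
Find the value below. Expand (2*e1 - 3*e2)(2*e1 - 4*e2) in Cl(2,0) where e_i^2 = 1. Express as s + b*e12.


Expand: (2*e1 - 3*e2)(2*e1 - 4*e2)
= 2*2*e1e1 + 2*(-4)*e1e2 + (-3)*2*e2e1 + (-3)*(-4)*e2e2
Using e1^2 = e2^2 = 1, e2e1 = -e1e2:
Scalar part s = 2*2 + (-3)*(-4) = 4 + 12 = 16
Bivector part b = 2*(-4) - (-3)*2 = -8 - (-6) = -2
uv = 16 - 2*e12


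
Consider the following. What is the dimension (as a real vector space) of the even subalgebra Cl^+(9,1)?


Even subalgebra dimension = 2^(n-1)
n = 9 + 1 = 10
2^(10 - 1) = 2^9 = 512
Verification: sum of C(10,k) for even k = 1 + 45 + 210 + 210 + 45 + 1 = 512
Result = 512


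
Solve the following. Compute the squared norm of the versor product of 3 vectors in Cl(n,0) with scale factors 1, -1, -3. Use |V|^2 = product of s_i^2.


Each vector v_i has |v_i|^2 = s_i^2
Squared scales: 1^2 = 1, (-1)^2 = 1, (-3)^2 = 9
|V|^2 = 1 * 1 * 9
= 9


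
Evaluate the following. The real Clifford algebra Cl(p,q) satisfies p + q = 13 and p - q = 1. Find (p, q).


We need p + q = 13 and p - q = 1.
Adding: 2p = 13 + 1 = 14, so p = 7.
Then q = 13 - 7 = 6.
(p, q) = (7, 6)


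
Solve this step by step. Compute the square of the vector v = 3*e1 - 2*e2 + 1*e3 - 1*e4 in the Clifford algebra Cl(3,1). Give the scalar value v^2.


v^2 = sum of c_i^2 * e_i^2
Positive signature terms (e_i^2 = +1): 3^2 + (-2)^2 + 1^2 = 14
Negative signature terms (e_j^2 = -1): (-1)^2 = 1
v^2 = 14 - 1 = 13


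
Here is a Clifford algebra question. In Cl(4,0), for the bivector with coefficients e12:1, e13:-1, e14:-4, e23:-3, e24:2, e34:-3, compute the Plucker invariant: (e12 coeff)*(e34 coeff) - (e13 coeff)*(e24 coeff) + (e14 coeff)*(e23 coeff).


Plucker relation: af - be + cd
a*f = 1*(-3) = -3
b*e = (-1)*2 = -2
c*d = (-4)*(-3) = 12
af - be + cd = -3 - (-2) + 12
= 11


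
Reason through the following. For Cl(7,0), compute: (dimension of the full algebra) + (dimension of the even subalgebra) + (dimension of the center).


n = 7 + 0 = 7
Total dim = 2^7 = 128
Even subalgebra dim = 2^6 = 64
n is odd, so center dim = 2
Sum = 128 + 64 + 2 = 194


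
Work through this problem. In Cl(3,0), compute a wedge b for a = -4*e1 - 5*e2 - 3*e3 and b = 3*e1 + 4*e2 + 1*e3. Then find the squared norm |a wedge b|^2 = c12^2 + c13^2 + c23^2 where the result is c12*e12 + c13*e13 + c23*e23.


a wedge b = (a1*b2 - a2*b1)*e12 + (a1*b3 - a3*b1)*e13 + (a2*b3 - a3*b2)*e23
e12 coeff: (-4)*4 - (-5)*3 = -16 - (-15) = -1
e13 coeff: (-4)*1 - (-3)*3 = -4 - (-9) = 5
e23 coeff: (-5)*1 - (-3)*4 = -5 - (-12) = 7
|a wedge b|^2 = (-1)^2 + 5^2 + 7^2
= 1 + 25 + 49
= 75


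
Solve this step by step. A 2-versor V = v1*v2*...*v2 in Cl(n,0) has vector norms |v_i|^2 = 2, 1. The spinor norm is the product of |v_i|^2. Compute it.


Spinor norm N(V) = |v1|^2 * |v2|^2 * ... * |v2|^2
= 2 * 1
Running product: 2, 2
N(V) = 2


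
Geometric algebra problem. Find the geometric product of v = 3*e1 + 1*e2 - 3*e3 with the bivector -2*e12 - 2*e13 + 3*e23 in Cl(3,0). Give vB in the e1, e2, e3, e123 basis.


vB has grade-1 (vector) and grade-3 (trivector) parts: vB = (v _| B) + (v ^ B).
Vector part <vB>_1:
  e1: -v2*b12 - v3*b13 = -(1)*(-2) - (-3)*(-2) = -4
  e2: v1*b12 - v3*b23 = (3)*(-2) - (-3)*(3) = 3
  e3: v1*b13 + v2*b23 = (3)*(-2) + (1)*(3) = -3
Trivector part <vB>_3:
  e123: v1*b23 - v2*b13 + v3*b12 = (3)*(3) - (1)*(-2) + (-3)*(-2) = 17
vB = -4*e1 + 3*e2 - 3*e3 + 17*e123


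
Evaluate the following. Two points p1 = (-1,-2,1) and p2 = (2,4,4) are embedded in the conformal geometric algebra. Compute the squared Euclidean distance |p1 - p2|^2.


p1 - p2 = (-3, -6, -3)
|p1 - p2|^2 = (-3)^2 + (-6)^2 + (-3)^2
= 9 + 36 + 9
= 54


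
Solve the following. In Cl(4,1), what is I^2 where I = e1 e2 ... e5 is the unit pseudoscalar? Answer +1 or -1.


The pseudoscalar I = e1...e_n (product of all n generators) of Cl(p,q) satisfies I^2 = (-1)^(q + n(n-1)/2).
p = 4, q = 1, n = p + q = 5
n(n-1)/2 = 5 * 4 / 2 = 10
Exponent = q + n(n-1)/2 = 1 + 10 = 11
I^2 = (-1)^11 = -1


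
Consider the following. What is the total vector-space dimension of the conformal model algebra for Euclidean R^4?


The conformal model of R^4 uses Cl(5,1): the 4 Euclidean generators plus two extra orthogonal generators e+ (e+^2 = +1) and e- (e-^2 = -1), from which the null vectors e0, einf are built.
Number of generators m = 4 + 2 = 6.
dim Cl(p,q) = 2^m = 2^6 = 64


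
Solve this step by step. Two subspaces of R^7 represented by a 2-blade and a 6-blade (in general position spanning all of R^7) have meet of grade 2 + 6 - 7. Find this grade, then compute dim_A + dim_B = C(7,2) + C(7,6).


Meet grade = grade(A) + grade(B) - n
= 2 + 6 - 7 = 1
C(7,2) = 21
C(7,6) = 7
dim_A + dim_B = 21 + 7 = 28


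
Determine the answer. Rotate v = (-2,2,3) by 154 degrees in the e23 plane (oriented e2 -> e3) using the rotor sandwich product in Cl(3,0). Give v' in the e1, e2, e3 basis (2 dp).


Rotor R = cos(77deg) - sin(77deg)*e23
Rotation angle theta = 2 * 77 = 154 degrees in the e23 plane (e2 -> e3).
The component perpendicular to the plane (e1) is invariant: v'_1 = v1 = -2.00
cos(154deg) = -0.8988, sin(154deg) = 0.4384
v'_2 = v2*cos(theta) - v3*sin(theta) = 2*(-0.8988) - 3*0.4384 = -3.11
v'_3 = v2*sin(theta) + v3*cos(theta) = 2*0.4384 + 3*(-0.8988) = -1.82
v' = -2.00*e1 - 3.11*e2 - 1.82*e3


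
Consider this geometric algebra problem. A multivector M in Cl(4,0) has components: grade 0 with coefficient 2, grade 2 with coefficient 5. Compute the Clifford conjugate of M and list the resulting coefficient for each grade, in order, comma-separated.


Clifford conjugate sign for grade k: (-1)^(k(k+1)/2)
Grade 0: (-1)^(0*1/2) = (-1)^0 = 1, coeff 2 -> 2
Grade 2: (-1)^(2*3/2) = (-1)^3 = -1, coeff 5 -> -5
Conjugated coefficients: 2, -5


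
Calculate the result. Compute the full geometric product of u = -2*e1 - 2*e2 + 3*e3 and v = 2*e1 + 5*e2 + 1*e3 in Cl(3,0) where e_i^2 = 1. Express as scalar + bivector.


In Cl(3,0): e_i^2 = 1, e_ie_j = -e_je_i for i != j.
Scalar part = u . v = (-2)*2 + (-2)*5 + 3*1
= -4 + (-10) + 3 = -11
e12 coeff = (-2)*5 - (-2)*2 = -10 - (-4) = -6
e13 coeff = (-2)*1 - 3*2 = -2 - 6 = -8
e23 coeff = (-2)*1 - 3*5 = -2 - 15 = -17
uv = -11 - 6*e12 - 8*e13 - 17*e23


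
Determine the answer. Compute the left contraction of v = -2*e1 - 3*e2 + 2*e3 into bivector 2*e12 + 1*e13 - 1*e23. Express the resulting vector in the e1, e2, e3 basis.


Left contraction v _| B = <vB>_1 (grade-1 part of the geometric product vB).
Using e1_|e12 = e2, e2_|e12 = -e1, e1_|e13 = e3, e3_|e13 = -e1, e2_|e23 = e3, e3_|e23 = -e2:
e1 coeff: -v2*b12 - v3*b13 = -(-3)*(2) - (2)*(1) = 4
e2 coeff: v1*b12 - v3*b23 = (-2)*(2) - (2)*(-1) = -2
e3 coeff: v1*b13 + v2*b23 = (-2)*(1) + (-3)*(-1) = 1
v _| B = 4*e1 - 2*e2 + 1*e3


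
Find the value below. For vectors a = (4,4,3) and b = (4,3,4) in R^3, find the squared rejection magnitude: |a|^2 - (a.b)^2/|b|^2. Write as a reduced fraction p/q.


|a|^2 = 4^2 + 4^2 + 3^2 = 41
|b|^2 = 4^2 + 3^2 + 4^2 = 41
a . b = 4*4 + 4*3 + 3*4 = 40
(a.b)^2 = 40^2 = 1600
|rej|^2 = 41 - 1600/41
= (1681 - 1600)/41
= 81/41
In lowest terms: 81/41


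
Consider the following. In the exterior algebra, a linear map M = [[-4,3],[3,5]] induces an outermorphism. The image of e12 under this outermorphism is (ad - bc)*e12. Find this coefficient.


The outermorphism of a linear map f sends e1^e2 to f(e1)^f(e2).
f(e1) = -4*e1 + 3*e2
f(e2) = 3*e1 + 5*e2
f(e1) ^ f(e2) = (-4*e1 + 3*e2) ^ (3*e1 + 5*e2)
= (-4)*5*e12 + 3*3*e21
= (-20 - 9)*e12
= -29*e12
Coefficient = -29


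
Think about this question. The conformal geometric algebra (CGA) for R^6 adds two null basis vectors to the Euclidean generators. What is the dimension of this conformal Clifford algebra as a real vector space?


The conformal model of R^6 uses Cl(7,1): the 6 Euclidean generators plus two extra orthogonal generators e+ (e+^2 = +1) and e- (e-^2 = -1), from which the null vectors e0, einf are built.
Number of generators m = 6 + 2 = 8.
dim Cl(p,q) = 2^m = 2^8 = 256


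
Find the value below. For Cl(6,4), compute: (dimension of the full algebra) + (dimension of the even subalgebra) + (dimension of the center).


n = 6 + 4 = 10
Total dim = 2^10 = 1024
Even subalgebra dim = 2^9 = 512
n is even, so center dim = 1
Sum = 1024 + 512 + 1 = 1537


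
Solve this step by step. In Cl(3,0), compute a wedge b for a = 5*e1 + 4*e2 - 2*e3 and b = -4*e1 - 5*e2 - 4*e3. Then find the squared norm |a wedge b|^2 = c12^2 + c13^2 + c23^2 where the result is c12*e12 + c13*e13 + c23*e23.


a wedge b = (a1*b2 - a2*b1)*e12 + (a1*b3 - a3*b1)*e13 + (a2*b3 - a3*b2)*e23
e12 coeff: 5*(-5) - 4*(-4) = -25 - (-16) = -9
e13 coeff: 5*(-4) - (-2)*(-4) = -20 - 8 = -28
e23 coeff: 4*(-4) - (-2)*(-5) = -16 - 10 = -26
|a wedge b|^2 = (-9)^2 + (-28)^2 + (-26)^2
= 81 + 784 + 676
= 1541


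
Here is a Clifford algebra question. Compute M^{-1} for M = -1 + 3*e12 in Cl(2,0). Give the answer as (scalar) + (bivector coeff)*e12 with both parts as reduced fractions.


M = -1 + 3*e12, where e12^2 = -1.
Since M commutes with its reverse ~M = a - b*e12, M * ~M = a^2 - b^2*e12^2 = a^2 + b^2.
So M^{-1} = ~M / (a^2 + b^2) = (a - b*e12)/(a^2 + b^2).
a^2 + b^2 = 1 + 9 = 10
Scalar part = -1/10 = -1/10
Bivector coeff = -3/10 = -3/10
M^{-1} = -1/10 - 3/10*e12


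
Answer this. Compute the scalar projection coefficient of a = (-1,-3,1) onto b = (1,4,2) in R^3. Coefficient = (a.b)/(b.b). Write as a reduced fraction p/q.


Projection coefficient = (a . b) / (b . b)
a . b = (-1)*1 + (-3)*4 + 1*2
= -1 + (-12) + 2 = -11
b . b = 1^2 + 4^2 + 2^2
= 1 + 16 + 4 = 21
Coefficient = -11/21
In lowest terms: -11/21


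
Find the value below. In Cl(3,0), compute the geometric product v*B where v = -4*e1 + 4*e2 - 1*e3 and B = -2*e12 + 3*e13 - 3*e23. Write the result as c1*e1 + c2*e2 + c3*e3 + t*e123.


vB has grade-1 (vector) and grade-3 (trivector) parts: vB = (v _| B) + (v ^ B).
Vector part <vB>_1:
  e1: -v2*b12 - v3*b13 = -(4)*(-2) - (-1)*(3) = 11
  e2: v1*b12 - v3*b23 = (-4)*(-2) - (-1)*(-3) = 5
  e3: v1*b13 + v2*b23 = (-4)*(3) + (4)*(-3) = -24
Trivector part <vB>_3:
  e123: v1*b23 - v2*b13 + v3*b12 = (-4)*(-3) - (4)*(3) + (-1)*(-2) = 2
vB = 11*e1 + 5*e2 - 24*e3 + 2*e123


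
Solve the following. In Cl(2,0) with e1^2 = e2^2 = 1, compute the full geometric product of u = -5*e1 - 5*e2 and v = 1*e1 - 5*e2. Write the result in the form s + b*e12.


Expand: (-5*e1 - 5*e2)(1*e1 - 5*e2)
= (-5)*1*e1e1 + (-5)*(-5)*e1e2 + (-5)*1*e2e1 + (-5)*(-5)*e2e2
Using e1^2 = e2^2 = 1, e2e1 = -e1e2:
Scalar part s = (-5)*1 + (-5)*(-5) = -5 + 25 = 20
Bivector part b = (-5)*(-5) - (-5)*1 = 25 - (-5) = 30
uv = 20 + 30*e12


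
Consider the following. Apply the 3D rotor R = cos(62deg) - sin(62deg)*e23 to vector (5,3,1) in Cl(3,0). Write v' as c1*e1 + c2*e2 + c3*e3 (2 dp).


Rotor R = cos(62deg) - sin(62deg)*e23
Rotation angle theta = 2 * 62 = 124 degrees in the e23 plane (e2 -> e3).
The component perpendicular to the plane (e1) is invariant: v'_1 = v1 = 5.00
cos(124deg) = -0.5592, sin(124deg) = 0.8290
v'_2 = v2*cos(theta) - v3*sin(theta) = 3*(-0.5592) - 1*0.8290 = -2.51
v'_3 = v2*sin(theta) + v3*cos(theta) = 3*0.8290 + 1*(-0.5592) = 1.93
v' = 5.00*e1 - 2.51*e2 + 1.93*e3


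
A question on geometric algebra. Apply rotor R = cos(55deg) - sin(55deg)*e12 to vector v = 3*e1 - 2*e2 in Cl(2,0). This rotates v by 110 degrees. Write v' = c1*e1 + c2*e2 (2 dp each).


Rotor R = cos(55deg) - sin(55deg)*e12
Rotation angle theta = 2 * 55 = 110 degrees
v' = R*v*~R rotates v by theta.
cos(110deg) = -0.3420, sin(110deg) = 0.9397
v'_1 = 3*cos(110deg) - (-2)*sin(110deg)
= 3*(-0.3420) - (-2)*0.9397
= 0.85
v'_2 = 3*sin(110deg) + (-2)*cos(110deg)
= 3*0.9397 + (-2)*(-0.3420)
= 3.50
v' = 0.85*e1 + 3.50*e2


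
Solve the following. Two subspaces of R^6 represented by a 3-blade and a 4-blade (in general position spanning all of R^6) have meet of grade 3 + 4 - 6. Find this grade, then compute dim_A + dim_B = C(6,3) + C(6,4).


Meet grade = grade(A) + grade(B) - n
= 3 + 4 - 6 = 1
C(6,3) = 20
C(6,4) = 15
dim_A + dim_B = 20 + 15 = 35


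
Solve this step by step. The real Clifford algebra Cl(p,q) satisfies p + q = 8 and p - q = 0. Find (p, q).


We need p + q = 8 and p - q = 0.
Adding: 2p = 8 + 0 = 8, so p = 4.
Then q = 8 - 4 = 4.
(p, q) = (4, 4)


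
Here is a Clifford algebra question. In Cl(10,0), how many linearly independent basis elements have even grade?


Even subalgebra dimension = 2^(n-1)
n = 10 + 0 = 10
2^(10 - 1) = 2^9 = 512
Verification: sum of C(10,k) for even k = 1 + 45 + 210 + 210 + 45 + 1 = 512
Result = 512


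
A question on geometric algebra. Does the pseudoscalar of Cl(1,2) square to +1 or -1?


The pseudoscalar I = e1...e_n (product of all n generators) of Cl(p,q) satisfies I^2 = (-1)^(q + n(n-1)/2).
p = 1, q = 2, n = p + q = 3
n(n-1)/2 = 3 * 2 / 2 = 3
Exponent = q + n(n-1)/2 = 2 + 3 = 5
I^2 = (-1)^5 = -1


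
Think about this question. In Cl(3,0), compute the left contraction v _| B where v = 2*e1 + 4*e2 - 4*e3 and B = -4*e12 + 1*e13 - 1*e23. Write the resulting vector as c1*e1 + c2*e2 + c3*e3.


Left contraction v _| B = <vB>_1 (grade-1 part of the geometric product vB).
Using e1_|e12 = e2, e2_|e12 = -e1, e1_|e13 = e3, e3_|e13 = -e1, e2_|e23 = e3, e3_|e23 = -e2:
e1 coeff: -v2*b12 - v3*b13 = -(4)*(-4) - (-4)*(1) = 20
e2 coeff: v1*b12 - v3*b23 = (2)*(-4) - (-4)*(-1) = -12
e3 coeff: v1*b13 + v2*b23 = (2)*(1) + (4)*(-1) = -2
v _| B = 20*e1 - 12*e2 - 2*e3


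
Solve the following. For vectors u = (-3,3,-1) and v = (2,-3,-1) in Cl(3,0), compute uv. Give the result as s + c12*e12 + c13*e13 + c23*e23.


In Cl(3,0): e_i^2 = 1, e_ie_j = -e_je_i for i != j.
Scalar part = u . v = (-3)*2 + 3*(-3) + (-1)*(-1)
= -6 + (-9) + 1 = -14
e12 coeff = (-3)*(-3) - 3*2 = 9 - 6 = 3
e13 coeff = (-3)*(-1) - (-1)*2 = 3 - (-2) = 5
e23 coeff = 3*(-1) - (-1)*(-3) = -3 - 3 = -6
uv = -14 + 3*e12 + 5*e13 - 6*e23
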